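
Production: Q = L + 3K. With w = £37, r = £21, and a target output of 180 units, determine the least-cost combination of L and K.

L* = 0, K* = 60

The inputs are perfect substitutes, so the firm uses whichever has the lower cost per unit of output.
Cost per unit of output via L is 37; via K it is 7. K is cheaper.
Producing Q = 180 with K alone: L = 0, K = 60.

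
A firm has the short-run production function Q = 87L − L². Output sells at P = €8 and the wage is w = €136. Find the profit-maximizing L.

L* = 35

The marginal product of L is MP_L = 87 − 2L.
A price-taking firm hires until the value of the marginal product equals the wage: P·MP_L = w, so 8·(87 − 2L) = 136.
Then 87 − 2L = 17, giving L = 35.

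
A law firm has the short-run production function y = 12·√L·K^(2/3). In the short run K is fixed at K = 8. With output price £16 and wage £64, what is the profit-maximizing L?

L* = 36

With K = 8, MP_L = (1/2)·12·L^(-1/2)·8^(2/3) = 24·L^(-1/2).
Profit maximization for a price taker requires P·MP_L = w: 16·24·L^(-1/2) = 64.
So L^(-1/2) = 1/6, which gives L = 36.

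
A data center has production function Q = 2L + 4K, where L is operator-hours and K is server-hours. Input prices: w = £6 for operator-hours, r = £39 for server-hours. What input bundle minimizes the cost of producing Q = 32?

The inputs are perfect substitutes, so the firm uses whichever has the lower cost per unit of output.
Cost per unit of output via L is w/2 = 3; via K it is r/4 = 9.75. L is cheaper.
Producing Q = 32 with L alone: L = 16, K = 0.

L* = 16, K* = 0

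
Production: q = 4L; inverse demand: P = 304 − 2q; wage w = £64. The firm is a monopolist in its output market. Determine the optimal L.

Marginal revenue from the inverse demand is MR = 304 − 4q.
The marginal product is MP_L = 4.
A monopolist hires until marginal revenue product equals the wage: MR·MP_L = w.
(304 − 16L)·4 = 64, so L = 18.

L* = 18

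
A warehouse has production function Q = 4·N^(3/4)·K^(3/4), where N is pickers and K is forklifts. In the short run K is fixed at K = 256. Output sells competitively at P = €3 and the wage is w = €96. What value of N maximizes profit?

With K = 256, MP_N = (3/4)·4·N^(-1/4)·256^(3/4) = 192·N^(-1/4).
Profit maximization for a price taker requires P·MP_N = w: 3·192·N^(-1/4) = 96.
So N^(-1/4) = 1/6, which gives N = 1296.

N* = 1296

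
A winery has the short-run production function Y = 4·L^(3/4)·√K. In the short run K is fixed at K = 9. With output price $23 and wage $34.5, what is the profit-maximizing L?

With K = 9, MP_L = (3/4)·4·L^(-1/4)·9^(1/2) = 9·L^(-1/4).
Profit maximization for a price taker requires P·MP_L = w: 23·9·L^(-1/4) = 34.5.
So L^(-1/4) = 1/6, which gives L = 1296.

L* = 1296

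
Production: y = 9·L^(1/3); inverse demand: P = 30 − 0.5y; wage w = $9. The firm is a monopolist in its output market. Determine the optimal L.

L* = 8

Marginal revenue from the inverse demand is MR = 30 − y.
The marginal product is MP_L = 3·L^(-2/3).
A monopolist hires until marginal revenue product equals the wage: MR·MP_L = w.
At L, y = 9·L^(1/3). Substituting and solving: (30 − 9·L^(1/3))·3·L^(-2/3) = 9 gives L = 8.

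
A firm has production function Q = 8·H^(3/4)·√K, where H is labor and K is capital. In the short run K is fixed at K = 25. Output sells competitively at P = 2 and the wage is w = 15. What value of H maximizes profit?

With K = 25, MP_H = (3/4)·8·H^(-1/4)·25^(1/2) = 30·H^(-1/4).
Profit maximization for a price taker requires P·MP_H = w: 2·30·H^(-1/4) = 15.
So H^(-1/4) = 0.25, which gives H = 256.

H* = 256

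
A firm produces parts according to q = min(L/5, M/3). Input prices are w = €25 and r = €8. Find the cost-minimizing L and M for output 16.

With a fixed-proportions technology, the cost-minimizing bundle uses no slack in either input: L/5 = M/3 = q.
So L = 5·16 = 80 and M = 3·16 = 48.

L* = 80, M* = 48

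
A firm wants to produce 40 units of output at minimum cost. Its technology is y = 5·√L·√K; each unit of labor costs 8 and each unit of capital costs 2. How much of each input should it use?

Cost minimization requires the marginal rate of technical substitution to equal the input-price ratio: MP_L/MP_K = w/r.
Here MP_L/MP_K = (1/2)·(K/L)/(1/2) = (K/L). Setting this equal to 8/2 = 4 gives K = 4L.
Substituting into y = 40: 5·L^(1/2)·(4L)^(1/2) = 40.
Solving, L = 4 and K = 16.

L* = 4, K* = 16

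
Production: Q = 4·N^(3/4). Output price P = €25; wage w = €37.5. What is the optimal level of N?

N* = 16

MP_N = (3/4)·4·N^(-1/4) = 3·N^(-1/4).
Profit maximization for a price taker requires P·MP_N = w: 25·3·N^(-1/4) = 37.5.
So N^(-1/4) = 0.5, which gives N = 16.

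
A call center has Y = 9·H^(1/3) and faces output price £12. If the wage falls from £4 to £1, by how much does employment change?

From P·MP_H = w with MP_H = 3·H^(-2/3), the labor demand is H(w) = (36/w)^(3/2).
At w = 4: H = 27. At w = 1: H = 216.
ΔH = 216 − 27 = 189.

ΔH = 189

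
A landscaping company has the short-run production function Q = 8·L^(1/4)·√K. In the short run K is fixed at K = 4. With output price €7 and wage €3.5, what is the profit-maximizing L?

L* = 16

With K = 4, MP_L = (1/4)·8·L^(-3/4)·4^(1/2) = 4·L^(-3/4).
Profit maximization for a price taker requires P·MP_L = w: 7·4·L^(-3/4) = 3.5.
So L^(-3/4) = 0.125, which gives L = 16.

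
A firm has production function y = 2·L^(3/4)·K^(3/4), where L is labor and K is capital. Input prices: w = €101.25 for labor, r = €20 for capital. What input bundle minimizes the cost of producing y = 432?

Cost minimization requires the marginal rate of technical substitution to equal the input-price ratio: MP_L/MP_K = w/r.
Here MP_L/MP_K = (3/4)·(K/L)/(3/4) = (K/L). Setting this equal to 101.25/20 = 5.0625 gives K = 5.0625L.
Substituting into y = 432: 2·L^(3/4)·(5.0625L)^(3/4) = 432.
Solving, L = 16 and K = 81.

L* = 16, K* = 81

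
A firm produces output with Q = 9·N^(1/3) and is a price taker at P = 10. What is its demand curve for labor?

N(w) = (30/w)^(3/2)

MP_N = (1/3)·9·N^(-2/3) = 3·N^(-2/3).
Setting P·MP_N = w: 30·N^(-2/3) = w.
Solving for N: N^(-2/3) = w/30, so N = (30/w)^(3/2).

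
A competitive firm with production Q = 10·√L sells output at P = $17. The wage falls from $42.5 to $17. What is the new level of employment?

From P·MP_L = w with MP_L = 5·L^(-1/2), the labor demand is L(w) = (85/w)^(2).
At w = 42.5: L = 4. At w = 17: L = 25.

L* = 25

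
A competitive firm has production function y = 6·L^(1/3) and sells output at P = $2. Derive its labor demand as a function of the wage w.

MP_L = (1/3)·6·L^(-2/3) = 2·L^(-2/3).
Setting P·MP_L = w: 4·L^(-2/3) = w.
Solving for L: L^(-2/3) = w/4, so L = (4/w)^(3/2).

L(w) = (4/w)^(3/2)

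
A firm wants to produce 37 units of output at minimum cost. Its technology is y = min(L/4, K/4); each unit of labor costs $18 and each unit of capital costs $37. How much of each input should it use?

L* = 148, K* = 148

With a fixed-proportions technology, the cost-minimizing bundle uses no slack in either input: L/4 = K/4 = y.
So L = 4·37 = 148 and K = 4·37 = 148.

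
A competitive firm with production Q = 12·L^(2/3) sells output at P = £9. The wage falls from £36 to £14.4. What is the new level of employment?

L* = 125

From P·MP_L = w with MP_L = 8·L^(-1/3), the labor demand is L(w) = (72/w)^(3).
At w = 36: L = 8. At w = 14.4: L = 125.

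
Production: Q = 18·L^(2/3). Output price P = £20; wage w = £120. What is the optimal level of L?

MP_L = (2/3)·18·L^(-1/3) = 12·L^(-1/3).
Profit maximization for a price taker requires P·MP_L = w: 20·12·L^(-1/3) = 120.
So L^(-1/3) = 0.5, which gives L = 8.

L* = 8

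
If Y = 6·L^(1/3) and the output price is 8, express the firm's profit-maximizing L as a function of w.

MP_L = (1/3)·6·L^(-2/3) = 2·L^(-2/3).
Setting P·MP_L = w: 16·L^(-2/3) = w.
Solving for L: L^(-2/3) = w/16, so L = (16/w)^(3/2).

L(w) = (16/w)^(3/2)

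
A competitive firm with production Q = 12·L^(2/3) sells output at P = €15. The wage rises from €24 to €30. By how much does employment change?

From P·MP_L = w with MP_L = 8·L^(-1/3), the labor demand is L(w) = (120/w)^(3).
At w = 24: L = 125. At w = 30: L = 64.
ΔL = 64 − 125 = -61.

ΔL = -61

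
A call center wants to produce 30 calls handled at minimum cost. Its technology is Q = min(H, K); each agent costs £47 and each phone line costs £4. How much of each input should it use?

With a fixed-proportions technology, the cost-minimizing bundle uses no slack in either input: H = K = Q.
So H = 30 and K = 30.

H* = 30, K* = 30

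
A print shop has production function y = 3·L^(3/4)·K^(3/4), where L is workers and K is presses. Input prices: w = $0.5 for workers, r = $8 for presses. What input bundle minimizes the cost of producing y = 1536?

Cost minimization requires the marginal rate of technical substitution to equal the input-price ratio: MP_L/MP_K = w/r.
Here MP_L/MP_K = (3/4)·(K/L)/(3/4) = (K/L). Setting this equal to 0.5/8 = 0.0625 gives K = 0.0625L.
Substituting into y = 1536: 3·L^(3/4)·(0.0625L)^(3/4) = 1536.
Solving, L = 256 and K = 16.

L* = 256, K* = 16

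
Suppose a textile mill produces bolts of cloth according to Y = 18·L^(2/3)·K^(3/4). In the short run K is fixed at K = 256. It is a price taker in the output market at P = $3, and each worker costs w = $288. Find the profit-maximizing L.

L* = 512

With K = 256, MP_L = (2/3)·18·L^(-1/3)·256^(3/4) = 768·L^(-1/3).
Profit maximization for a price taker requires P·MP_L = w: 3·768·L^(-1/3) = 288.
So L^(-1/3) = 0.125, which gives L = 512.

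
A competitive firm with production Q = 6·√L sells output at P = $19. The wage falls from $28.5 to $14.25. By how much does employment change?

From P·MP_L = w with MP_L = 3·L^(-1/2), the labor demand is L(w) = (57/w)^(2).
At w = 28.5: L = 4. At w = 14.25: L = 16.
ΔL = 16 − 4 = 12.

ΔL = 12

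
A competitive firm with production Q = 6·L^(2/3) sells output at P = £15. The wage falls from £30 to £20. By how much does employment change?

From P·MP_L = w with MP_L = 4·L^(-1/3), the labor demand is L(w) = (60/w)^(3).
At w = 30: L = 8. At w = 20: L = 27.
ΔL = 27 − 8 = 19.

ΔL = 19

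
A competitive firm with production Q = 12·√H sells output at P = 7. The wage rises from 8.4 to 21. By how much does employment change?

From P·MP_H = w with MP_H = 6·H^(-1/2), the labor demand is H(w) = (42/w)^(2).
At w = 8.4: H = 25. At w = 21: H = 4.
ΔH = 4 − 25 = -21.

ΔH = -21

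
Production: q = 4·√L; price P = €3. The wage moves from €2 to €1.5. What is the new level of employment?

From P·MP_L = w with MP_L = 2·L^(-1/2), the labor demand is L(w) = (6/w)^(2).
At w = 2: L = 9. At w = 1.5: L = 16.

L* = 16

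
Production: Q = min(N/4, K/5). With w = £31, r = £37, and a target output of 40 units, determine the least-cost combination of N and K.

With a fixed-proportions technology, the cost-minimizing bundle uses no slack in either input: N/4 = K/5 = Q.
So N = 4·40 = 160 and K = 5·40 = 200.

N* = 160, K* = 200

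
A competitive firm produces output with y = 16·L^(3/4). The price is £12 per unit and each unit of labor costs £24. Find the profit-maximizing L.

L* = 1296

MP_L = (3/4)·16·L^(-1/4) = 12·L^(-1/4).
Profit maximization for a price taker requires P·MP_L = w: 12·12·L^(-1/4) = 24.
So L^(-1/4) = 1/6, which gives L = 1296.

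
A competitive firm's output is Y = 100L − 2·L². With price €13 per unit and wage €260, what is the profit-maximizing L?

The marginal product of L is MP_L = 100 − 4L.
A price-taking firm hires until the value of the marginal product equals the wage: P·MP_L = w, so 13·(100 − 4L) = 260.
Then 100 − 4L = 20, giving L = 20.

L* = 20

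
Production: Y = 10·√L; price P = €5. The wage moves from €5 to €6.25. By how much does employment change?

From P·MP_L = w with MP_L = 5·L^(-1/2), the labor demand is L(w) = (25/w)^(2).
At w = 5: L = 25. At w = 6.25: L = 16.
ΔL = 16 − 25 = -9.

ΔL = -9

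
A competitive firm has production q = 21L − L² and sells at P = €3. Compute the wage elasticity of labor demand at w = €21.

ε = -0.5

From P·MP_L = w with MP_L = 21 − 2L, labor demand is L(w) = (21 − w/3)/2.
dL/dw = −1/(6) = -1/6.
At w = 21, L = 7, so ε = (dL/dw)·(w/L) = (-1/6)·(21/7) = -0.5.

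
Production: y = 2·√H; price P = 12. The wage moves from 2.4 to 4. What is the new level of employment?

H* = 9

From P·MP_H = w with MP_H = H^(-1/2), the labor demand is H(w) = (12/w)^(2).
At w = 2.4: H = 25. At w = 4: H = 9.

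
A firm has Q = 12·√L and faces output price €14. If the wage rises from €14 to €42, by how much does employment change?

From P·MP_L = w with MP_L = 6·L^(-1/2), the labor demand is L(w) = (84/w)^(2).
At w = 14: L = 36. At w = 42: L = 4.
ΔL = 4 − 36 = -32.

ΔL = -32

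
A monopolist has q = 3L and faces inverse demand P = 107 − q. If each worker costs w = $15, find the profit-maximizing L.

L* = 17

Marginal revenue from the inverse demand is MR = 107 − 2q.
The marginal product is MP_L = 3.
A monopolist hires until marginal revenue product equals the wage: MR·MP_L = w.
(107 − 6L)·3 = 15, so L = 17.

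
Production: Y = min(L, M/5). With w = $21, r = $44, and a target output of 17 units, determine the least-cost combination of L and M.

With a fixed-proportions technology, the cost-minimizing bundle uses no slack in either input: L = M/5 = Y.
So L = 17 and M = 5·17 = 85.

L* = 17, M* = 85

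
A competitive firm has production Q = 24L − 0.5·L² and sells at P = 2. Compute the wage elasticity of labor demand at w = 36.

ε = -3

From P·MP_L = w with MP_L = 24 − L, labor demand is L(w) = 24 − w/2.
dL/dw = −1/(2) = -0.5.
At w = 36, L = 6, so ε = (dL/dw)·(w/L) = (-0.5)·(36/6) = -3.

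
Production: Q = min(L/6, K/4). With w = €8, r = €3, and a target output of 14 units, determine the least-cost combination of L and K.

L* = 84, K* = 56

With a fixed-proportions technology, the cost-minimizing bundle uses no slack in either input: L/6 = K/4 = Q.
So L = 6·14 = 84 and K = 4·14 = 56.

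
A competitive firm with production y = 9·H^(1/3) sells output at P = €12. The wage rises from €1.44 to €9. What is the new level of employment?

H* = 8

From P·MP_H = w with MP_H = 3·H^(-2/3), the labor demand is H(w) = (36/w)^(3/2).
At w = 1.44: H = 125. At w = 9: H = 8.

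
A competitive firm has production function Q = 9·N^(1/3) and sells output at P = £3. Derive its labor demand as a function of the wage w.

MP_N = (1/3)·9·N^(-2/3) = 3·N^(-2/3).
Setting P·MP_N = w: 9·N^(-2/3) = w.
Solving for N: N^(-2/3) = w/9, so N = (9/w)^(3/2).

N(w) = (9/w)^(3/2)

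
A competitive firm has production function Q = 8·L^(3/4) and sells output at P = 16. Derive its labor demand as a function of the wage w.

MP_L = (3/4)·8·L^(-1/4) = 6·L^(-1/4).
Setting P·MP_L = w: 96·L^(-1/4) = w.
Solving for L: L^(-1/4) = w/96, so L = (96/w)^(4).

L(w) = (96/w)^(4)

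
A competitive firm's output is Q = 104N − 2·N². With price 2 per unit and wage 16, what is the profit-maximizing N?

The marginal product of N is MP_N = 104 − 4N.
A price-taking firm hires until the value of the marginal product equals the wage: P·MP_N = w, so 2·(104 − 4N) = 16.
Then 104 − 4N = 8, giving N = 24.

N* = 24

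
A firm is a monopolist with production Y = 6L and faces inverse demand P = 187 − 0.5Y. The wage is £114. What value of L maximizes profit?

Marginal revenue from the inverse demand is MR = 187 − Y.
The marginal product is MP_L = 6.
A monopolist hires until marginal revenue product equals the wage: MR·MP_L = w.
(187 − 6L)·6 = 114, so L = 28.

L* = 28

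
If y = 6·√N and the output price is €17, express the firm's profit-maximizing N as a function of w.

N(w) = 2601/w²

MP_N = (1/2)·6·N^(-1/2) = 3·N^(-1/2).
Setting P·MP_N = w: 51·N^(-1/2) = w.
Solving for N: N^(-1/2) = w/51, so N = (51/w)^(2).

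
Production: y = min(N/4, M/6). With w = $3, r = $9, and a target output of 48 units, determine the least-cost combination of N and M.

N* = 192, M* = 288

With a fixed-proportions technology, the cost-minimizing bundle uses no slack in either input: N/4 = M/6 = y.
So N = 4·48 = 192 and M = 6·48 = 288.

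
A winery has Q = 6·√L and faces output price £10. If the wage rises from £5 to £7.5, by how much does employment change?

From P·MP_L = w with MP_L = 3·L^(-1/2), the labor demand is L(w) = (30/w)^(2).
At w = 5: L = 36. At w = 7.5: L = 16.
ΔL = 16 − 36 = -20.

ΔL = -20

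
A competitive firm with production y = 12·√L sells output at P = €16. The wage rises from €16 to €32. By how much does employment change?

From P·MP_L = w with MP_L = 6·L^(-1/2), the labor demand is L(w) = (96/w)^(2).
At w = 16: L = 36. At w = 32: L = 9.
ΔL = 9 − 36 = -27.

ΔL = -27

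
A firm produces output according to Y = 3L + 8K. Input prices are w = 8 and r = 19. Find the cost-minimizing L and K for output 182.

The inputs are perfect substitutes, so the firm uses whichever has the lower cost per unit of output.
Cost per unit of output via L is w/3 = 8/3; via K it is r/8 = 2.375. K is cheaper.
Producing Y = 182 with K alone: L = 0, K = 22.75.

L* = 0, K* = 22.75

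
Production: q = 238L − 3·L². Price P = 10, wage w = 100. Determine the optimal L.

The marginal product of L is MP_L = 238 − 6L.
A price-taking firm hires until the value of the marginal product equals the wage: P·MP_L = w, so 10·(238 − 6L) = 100.
Then 238 − 6L = 10, giving L = 38.

L* = 38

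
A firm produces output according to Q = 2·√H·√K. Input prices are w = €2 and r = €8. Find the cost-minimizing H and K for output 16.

H* = 16, K* = 4

Cost minimization requires the marginal rate of technical substitution to equal the input-price ratio: MP_H/MP_K = w/r.
Here MP_H/MP_K = (1/2)·(K/H)/(1/2) = (K/H). Setting this equal to 2/8 = 0.25 gives K = 0.25H.
Substituting into Q = 16: 2·H^(1/2)·(0.25H)^(1/2) = 16.
Solving, H = 16 and K = 4.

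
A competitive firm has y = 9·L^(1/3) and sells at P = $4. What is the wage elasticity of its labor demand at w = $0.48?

MP_L = (1/3)·9·L^(-2/3), so P·MP_L = w gives 12·L^(-2/3) = w.
Solving, L(w) = (12/w)^(3/2). This is a constant-elasticity form: L ∝ w^(−3/2), so ε = −3/2.

ε = -1.5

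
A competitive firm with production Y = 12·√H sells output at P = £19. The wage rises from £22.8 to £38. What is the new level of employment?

From P·MP_H = w with MP_H = 6·H^(-1/2), the labor demand is H(w) = (114/w)^(2).
At w = 22.8: H = 25. At w = 38: H = 9.

H* = 9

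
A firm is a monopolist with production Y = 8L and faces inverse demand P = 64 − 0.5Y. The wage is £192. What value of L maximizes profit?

L* = 5

Marginal revenue from the inverse demand is MR = 64 − Y.
The marginal product is MP_L = 8.
A monopolist hires until marginal revenue product equals the wage: MR·MP_L = w.
(64 − 8L)·8 = 192, so L = 5.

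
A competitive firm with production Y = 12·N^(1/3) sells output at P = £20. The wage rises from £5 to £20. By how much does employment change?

ΔN = -56

From P·MP_N = w with MP_N = 4·N^(-2/3), the labor demand is N(w) = (80/w)^(3/2).
At w = 5: N = 64. At w = 20: N = 8.
ΔN = 8 − 64 = -56.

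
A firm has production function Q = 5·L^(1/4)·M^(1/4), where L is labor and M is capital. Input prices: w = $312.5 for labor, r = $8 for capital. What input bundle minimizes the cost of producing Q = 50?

L* = 16, M* = 625

Cost minimization requires the marginal rate of technical substitution to equal the input-price ratio: MP_L/MP_M = w/r.
Here MP_L/MP_M = (1/4)·(M/L)/(1/4) = (M/L). Setting this equal to 312.5/8 = 39.0625 gives M = 39.0625L.
Substituting into Q = 50: 5·L^(1/4)·(39.0625L)^(1/4) = 50.
Solving, L = 16 and M = 625.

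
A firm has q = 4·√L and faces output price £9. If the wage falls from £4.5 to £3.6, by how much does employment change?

From P·MP_L = w with MP_L = 2·L^(-1/2), the labor demand is L(w) = (18/w)^(2).
At w = 4.5: L = 16. At w = 3.6: L = 25.
ΔL = 25 − 16 = 9.

ΔL = 9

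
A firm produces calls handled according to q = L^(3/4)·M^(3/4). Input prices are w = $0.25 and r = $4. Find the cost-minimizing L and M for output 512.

L* = 256, M* = 16

Cost minimization requires the marginal rate of technical substitution to equal the input-price ratio: MP_L/MP_M = w/r.
Here MP_L/MP_M = (3/4)·(M/L)/(3/4) = (M/L). Setting this equal to 0.25/4 = 0.0625 gives M = 0.0625L.
Substituting into q = 512: L^(3/4)·(0.0625L)^(3/4) = 512.
Solving, L = 256 and M = 16.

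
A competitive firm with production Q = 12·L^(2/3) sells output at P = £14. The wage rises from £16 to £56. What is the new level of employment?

From P·MP_L = w with MP_L = 8·L^(-1/3), the labor demand is L(w) = (112/w)^(3).
At w = 16: L = 343. At w = 56: L = 8.

L* = 8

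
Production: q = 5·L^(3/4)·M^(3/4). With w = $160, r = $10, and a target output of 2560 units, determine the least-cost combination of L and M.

L* = 16, M* = 256

Cost minimization requires the marginal rate of technical substitution to equal the input-price ratio: MP_L/MP_M = w/r.
Here MP_L/MP_M = (3/4)·(M/L)/(3/4) = (M/L). Setting this equal to 160/10 = 16 gives M = 16L.
Substituting into q = 2560: 5·L^(3/4)·(16L)^(3/4) = 2560.
Solving, L = 16 and M = 256.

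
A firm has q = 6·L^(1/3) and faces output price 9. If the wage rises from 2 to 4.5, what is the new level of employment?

L* = 8

From P·MP_L = w with MP_L = 2·L^(-2/3), the labor demand is L(w) = (18/w)^(3/2).
At w = 2: L = 27. At w = 4.5: L = 8.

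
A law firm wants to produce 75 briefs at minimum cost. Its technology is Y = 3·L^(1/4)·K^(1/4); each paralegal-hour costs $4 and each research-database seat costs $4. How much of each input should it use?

L* = 625, K* = 625

Cost minimization requires the marginal rate of technical substitution to equal the input-price ratio: MP_L/MP_K = w/r.
Here MP_L/MP_K = (1/4)·(K/L)/(1/4) = (K/L). Setting this equal to 4/4 = 1 gives K = L.
Substituting into Y = 75: 3·L^(1/4)·(L)^(1/4) = 75.
Solving, L = 625 and K = 625.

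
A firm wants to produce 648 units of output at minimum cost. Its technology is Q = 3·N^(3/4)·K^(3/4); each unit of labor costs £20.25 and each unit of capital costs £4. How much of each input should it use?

Cost minimization requires the marginal rate of technical substitution to equal the input-price ratio: MP_N/MP_K = w/r.
Here MP_N/MP_K = (3/4)·(K/N)/(3/4) = (K/N). Setting this equal to 20.25/4 = 5.0625 gives K = 5.0625N.
Substituting into Q = 648: 3·N^(3/4)·(5.0625N)^(3/4) = 648.
Solving, N = 16 and K = 81.

N* = 16, K* = 81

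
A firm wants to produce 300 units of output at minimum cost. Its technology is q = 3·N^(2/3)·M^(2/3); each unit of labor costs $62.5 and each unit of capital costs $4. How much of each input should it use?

N* = 8, M* = 125

Cost minimization requires the marginal rate of technical substitution to equal the input-price ratio: MP_N/MP_M = w/r.
Here MP_N/MP_M = (2/3)·(M/N)/(2/3) = (M/N). Setting this equal to 62.5/4 = 15.625 gives M = 15.625N.
Substituting into q = 300: 3·N^(2/3)·(15.625N)^(2/3) = 300.
Solving, N = 8 and M = 125.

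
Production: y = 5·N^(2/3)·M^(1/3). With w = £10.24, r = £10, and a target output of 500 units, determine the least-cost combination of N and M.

Cost minimization requires the marginal rate of technical substitution to equal the input-price ratio: MP_N/MP_M = w/r.
Here MP_N/MP_M = (2/3)·(M/N)/(1/3) = 2·(M/N). Setting this equal to 10.24/10 = 1.024 gives M = 0.512N.
Substituting into y = 500: 5·N^(2/3)·(0.512N)^(1/3) = 500.
Solving, N = 125 and M = 64.

N* = 125, M* = 64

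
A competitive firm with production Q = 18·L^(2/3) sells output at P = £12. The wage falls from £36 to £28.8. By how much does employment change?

ΔL = 61

From P·MP_L = w with MP_L = 12·L^(-1/3), the labor demand is L(w) = (144/w)^(3).
At w = 36: L = 64. At w = 28.8: L = 125.
ΔL = 125 − 64 = 61.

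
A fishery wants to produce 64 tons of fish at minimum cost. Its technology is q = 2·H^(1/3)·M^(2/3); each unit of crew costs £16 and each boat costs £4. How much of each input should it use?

H* = 8, M* = 64

Cost minimization requires the marginal rate of technical substitution to equal the input-price ratio: MP_H/MP_M = w/r.
Here MP_H/MP_M = (1/3)·(M/H)/(2/3) = 0.5·(M/H). Setting this equal to 16/4 = 4 gives M = 8H.
Substituting into q = 64: 2·H^(1/3)·(8H)^(2/3) = 64.
Solving, H = 8 and M = 64.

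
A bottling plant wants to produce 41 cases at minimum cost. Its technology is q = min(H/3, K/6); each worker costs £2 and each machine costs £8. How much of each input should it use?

H* = 123, K* = 246

With a fixed-proportions technology, the cost-minimizing bundle uses no slack in either input: H/3 = K/6 = q.
So H = 3·41 = 123 and K = 6·41 = 246.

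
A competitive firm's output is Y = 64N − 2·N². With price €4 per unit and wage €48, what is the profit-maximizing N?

The marginal product of N is MP_N = 64 − 4N.
A price-taking firm hires until the value of the marginal product equals the wage: P·MP_N = w, so 4·(64 − 4N) = 48.
Then 64 − 4N = 12, giving N = 13.

N* = 13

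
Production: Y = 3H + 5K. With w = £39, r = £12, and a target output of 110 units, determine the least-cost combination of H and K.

The inputs are perfect substitutes, so the firm uses whichever has the lower cost per unit of output.
Cost per unit of output via H is w/3 = 13; via K it is r/5 = 2.4. K is cheaper.
Producing Y = 110 with K alone: H = 0, K = 22.

H* = 0, K* = 22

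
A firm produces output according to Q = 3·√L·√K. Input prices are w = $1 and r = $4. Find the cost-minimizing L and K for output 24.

Cost minimization requires the marginal rate of technical substitution to equal the input-price ratio: MP_L/MP_K = w/r.
Here MP_L/MP_K = (1/2)·(K/L)/(1/2) = (K/L). Setting this equal to 1/4 = 0.25 gives K = 0.25L.
Substituting into Q = 24: 3·L^(1/2)·(0.25L)^(1/2) = 24.
Solving, L = 16 and K = 4.

L* = 16, K* = 4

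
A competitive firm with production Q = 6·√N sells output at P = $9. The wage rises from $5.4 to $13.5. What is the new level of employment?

From P·MP_N = w with MP_N = 3·N^(-1/2), the labor demand is N(w) = (27/w)^(2).
At w = 5.4: N = 25. At w = 13.5: N = 4.

N* = 4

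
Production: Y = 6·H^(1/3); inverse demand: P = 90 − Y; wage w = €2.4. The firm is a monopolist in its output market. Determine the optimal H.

Marginal revenue from the inverse demand is MR = 90 − 2Y.
The marginal product is MP_H = 2·H^(-2/3).
A monopolist hires until marginal revenue product equals the wage: MR·MP_H = w.
At H, Y = 6·H^(1/3). Substituting and solving: (90 − 12·H^(1/3))·2·H^(-2/3) = 2.4 gives H = 125.

H* = 125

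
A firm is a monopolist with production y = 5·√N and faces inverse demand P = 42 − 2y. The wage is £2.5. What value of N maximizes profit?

Marginal revenue from the inverse demand is MR = 42 − 4y.
The marginal product is MP_N = 2.5·N^(-1/2).
A monopolist hires until marginal revenue product equals the wage: MR·MP_N = w.
At N, y = 5·√N. Substituting and solving: (42 − 20·√N)·2.5·N^(-1/2) = 2.5 gives N = 4.

N* = 4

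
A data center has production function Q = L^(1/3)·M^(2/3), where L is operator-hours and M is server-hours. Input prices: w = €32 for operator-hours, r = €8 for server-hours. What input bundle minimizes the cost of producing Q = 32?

Cost minimization requires the marginal rate of technical substitution to equal the input-price ratio: MP_L/MP_M = w/r.
Here MP_L/MP_M = (1/3)·(M/L)/(2/3) = 0.5·(M/L). Setting this equal to 32/8 = 4 gives M = 8L.
Substituting into Q = 32: L^(1/3)·(8L)^(2/3) = 32.
Solving, L = 8 and M = 64.

L* = 8, M* = 64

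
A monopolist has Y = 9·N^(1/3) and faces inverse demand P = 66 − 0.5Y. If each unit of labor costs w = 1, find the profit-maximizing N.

Marginal revenue from the inverse demand is MR = 66 − Y.
The marginal product is MP_N = 3·N^(-2/3).
A monopolist hires until marginal revenue product equals the wage: MR·MP_N = w.
At N, Y = 9·N^(1/3). Substituting and solving: (66 − 9·N^(1/3))·3·N^(-2/3) = 1 gives N = 216.

N* = 216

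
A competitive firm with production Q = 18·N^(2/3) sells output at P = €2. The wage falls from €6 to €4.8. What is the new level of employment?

From P·MP_N = w with MP_N = 12·N^(-1/3), the labor demand is N(w) = (24/w)^(3).
At w = 6: N = 64. At w = 4.8: N = 125.

N* = 125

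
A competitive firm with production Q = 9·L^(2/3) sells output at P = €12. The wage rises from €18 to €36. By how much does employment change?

From P·MP_L = w with MP_L = 6·L^(-1/3), the labor demand is L(w) = (72/w)^(3).
At w = 18: L = 64. At w = 36: L = 8.
ΔL = 8 − 64 = -56.

ΔL = -56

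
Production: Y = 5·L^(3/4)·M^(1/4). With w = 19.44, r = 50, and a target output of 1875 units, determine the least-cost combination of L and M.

Cost minimization requires the marginal rate of technical substitution to equal the input-price ratio: MP_L/MP_M = w/r.
Here MP_L/MP_M = (3/4)·(M/L)/(1/4) = 3·(M/L). Setting this equal to 19.44/50 = 0.3888 gives M = 0.1296L.
Substituting into Y = 1875: 5·L^(3/4)·(0.1296L)^(1/4) = 1875.
Solving, L = 625 and M = 81.

L* = 625, M* = 81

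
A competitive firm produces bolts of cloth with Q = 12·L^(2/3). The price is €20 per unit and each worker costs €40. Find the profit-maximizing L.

L* = 64

MP_L = (2/3)·12·L^(-1/3) = 8·L^(-1/3).
Profit maximization for a price taker requires P·MP_L = w: 20·8·L^(-1/3) = 40.
So L^(-1/3) = 0.25, which gives L = 64.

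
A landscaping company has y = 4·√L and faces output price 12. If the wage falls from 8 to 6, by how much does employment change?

From P·MP_L = w with MP_L = 2·L^(-1/2), the labor demand is L(w) = (24/w)^(2).
At w = 8: L = 9. At w = 6: L = 16.
ΔL = 16 − 9 = 7.

ΔL = 7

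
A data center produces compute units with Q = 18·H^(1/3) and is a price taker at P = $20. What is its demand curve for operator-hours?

H(w) = (120/w)^(3/2)

MP_H = (1/3)·18·H^(-2/3) = 6·H^(-2/3).
Setting P·MP_H = w: 120·H^(-2/3) = w.
Solving for H: H^(-2/3) = w/120, so H = (120/w)^(3/2).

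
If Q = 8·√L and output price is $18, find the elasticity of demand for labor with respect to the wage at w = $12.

ε = -2

MP_L = (1/2)·8·L^(-1/2), so P·MP_L = w gives 72·L^(-1/2) = w.
Solving, L(w) = (72/w)^(2). This is a constant-elasticity form: L ∝ w^(−2), so ε = −2.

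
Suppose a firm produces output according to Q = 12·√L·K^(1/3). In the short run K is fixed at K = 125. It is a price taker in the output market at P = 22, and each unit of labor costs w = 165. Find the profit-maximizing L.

With K = 125, MP_L = (1/2)·12·L^(-1/2)·125^(1/3) = 30·L^(-1/2).
Profit maximization for a price taker requires P·MP_L = w: 22·30·L^(-1/2) = 165.
So L^(-1/2) = 0.25, which gives L = 16.

L* = 16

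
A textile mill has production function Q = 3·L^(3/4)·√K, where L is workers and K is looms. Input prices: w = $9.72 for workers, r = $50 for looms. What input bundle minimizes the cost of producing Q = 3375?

Cost minimization requires the marginal rate of technical substitution to equal the input-price ratio: MP_L/MP_K = w/r.
Here MP_L/MP_K = (3/4)·(K/L)/(1/2) = 1.5·(K/L). Setting this equal to 9.72/50 = 0.1944 gives K = 0.1296L.
Substituting into Q = 3375: 3·L^(3/4)·(0.1296L)^(1/2) = 3375.
Solving, L = 625 and K = 81.

L* = 625, K* = 81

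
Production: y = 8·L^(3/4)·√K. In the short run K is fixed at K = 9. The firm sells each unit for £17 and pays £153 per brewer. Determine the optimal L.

With K = 9, MP_L = (3/4)·8·L^(-1/4)·9^(1/2) = 18·L^(-1/4).
Profit maximization for a price taker requires P·MP_L = w: 17·18·L^(-1/4) = 153.
So L^(-1/4) = 0.5, which gives L = 16.

L* = 16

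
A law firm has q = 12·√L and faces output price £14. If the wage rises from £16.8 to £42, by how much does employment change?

From P·MP_L = w with MP_L = 6·L^(-1/2), the labor demand is L(w) = (84/w)^(2).
At w = 16.8: L = 25. At w = 42: L = 4.
ΔL = 4 − 25 = -21.

ΔL = -21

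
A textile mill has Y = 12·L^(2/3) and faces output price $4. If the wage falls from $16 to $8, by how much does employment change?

From P·MP_L = w with MP_L = 8·L^(-1/3), the labor demand is L(w) = (32/w)^(3).
At w = 16: L = 8. At w = 8: L = 64.
ΔL = 64 − 8 = 56.

ΔL = 56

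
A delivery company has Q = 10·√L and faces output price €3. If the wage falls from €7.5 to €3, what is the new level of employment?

L* = 25

From P·MP_L = w with MP_L = 5·L^(-1/2), the labor demand is L(w) = (15/w)^(2).
At w = 7.5: L = 4. At w = 3: L = 25.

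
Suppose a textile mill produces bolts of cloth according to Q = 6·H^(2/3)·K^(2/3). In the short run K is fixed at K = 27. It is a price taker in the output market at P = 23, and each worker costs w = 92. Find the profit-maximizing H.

With K = 27, MP_H = (2/3)·6·H^(-1/3)·27^(2/3) = 36·H^(-1/3).
Profit maximization for a price taker requires P·MP_H = w: 23·36·H^(-1/3) = 92.
So H^(-1/3) = 1/9, which gives H = 729.

H* = 729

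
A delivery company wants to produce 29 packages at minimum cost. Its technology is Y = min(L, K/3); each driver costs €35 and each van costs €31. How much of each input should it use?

L* = 29, K* = 87

With a fixed-proportions technology, the cost-minimizing bundle uses no slack in either input: L = K/3 = Y.
So L = 29 and K = 3·29 = 87.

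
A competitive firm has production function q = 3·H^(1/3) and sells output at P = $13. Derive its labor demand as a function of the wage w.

MP_H = (1/3)·3·H^(-2/3) = H^(-2/3).
Setting P·MP_H = w: 13·H^(-2/3) = w.
Solving for H: H^(-2/3) = w/13, so H = (13/w)^(3/2).

H(w) = (13/w)^(3/2)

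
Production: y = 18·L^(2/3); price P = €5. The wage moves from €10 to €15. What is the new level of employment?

L* = 64

From P·MP_L = w with MP_L = 12·L^(-1/3), the labor demand is L(w) = (60/w)^(3).
At w = 10: L = 216. At w = 15: L = 64.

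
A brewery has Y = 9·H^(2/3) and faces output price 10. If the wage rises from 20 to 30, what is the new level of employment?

H* = 8

From P·MP_H = w with MP_H = 6·H^(-1/3), the labor demand is H(w) = (60/w)^(3).
At w = 20: H = 27. At w = 30: H = 8.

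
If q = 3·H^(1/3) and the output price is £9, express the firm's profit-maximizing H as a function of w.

MP_H = (1/3)·3·H^(-2/3) = H^(-2/3).
Setting P·MP_H = w: 9·H^(-2/3) = w.
Solving for H: H^(-2/3) = w/9, so H = (9/w)^(3/2).

H(w) = (9/w)^(3/2)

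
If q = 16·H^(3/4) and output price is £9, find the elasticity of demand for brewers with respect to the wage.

ε = -4

MP_H = (3/4)·16·H^(-1/4), so P·MP_H = w gives 108·H^(-1/4) = w.
Solving, H(w) = (108/w)^(4). This is a constant-elasticity form: H ∝ w^(−4), so ε = −4.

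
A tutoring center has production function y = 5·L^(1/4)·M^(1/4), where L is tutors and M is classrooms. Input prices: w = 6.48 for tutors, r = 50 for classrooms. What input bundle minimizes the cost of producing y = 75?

L* = 625, M* = 81

Cost minimization requires the marginal rate of technical substitution to equal the input-price ratio: MP_L/MP_M = w/r.
Here MP_L/MP_M = (1/4)·(M/L)/(1/4) = (M/L). Setting this equal to 6.48/50 = 0.1296 gives M = 0.1296L.
Substituting into y = 75: 5·L^(1/4)·(0.1296L)^(1/4) = 75.
Solving, L = 625 and M = 81.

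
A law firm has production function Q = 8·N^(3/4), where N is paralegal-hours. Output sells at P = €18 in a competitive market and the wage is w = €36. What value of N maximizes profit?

MP_N = (3/4)·8·N^(-1/4) = 6·N^(-1/4).
Profit maximization for a price taker requires P·MP_N = w: 18·6·N^(-1/4) = 36.
So N^(-1/4) = 1/3, which gives N = 81.

N* = 81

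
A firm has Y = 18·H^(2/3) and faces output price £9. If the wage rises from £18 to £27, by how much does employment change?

From P·MP_H = w with MP_H = 12·H^(-1/3), the labor demand is H(w) = (108/w)^(3).
At w = 18: H = 216. At w = 27: H = 64.
ΔH = 64 − 216 = -152.

ΔH = -152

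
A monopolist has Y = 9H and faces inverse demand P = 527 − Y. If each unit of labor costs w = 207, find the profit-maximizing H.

Marginal revenue from the inverse demand is MR = 527 − 2Y.
The marginal product is MP_H = 9.
A monopolist hires until marginal revenue product equals the wage: MR·MP_H = w.
(527 − 18H)·9 = 207, so H = 28.

H* = 28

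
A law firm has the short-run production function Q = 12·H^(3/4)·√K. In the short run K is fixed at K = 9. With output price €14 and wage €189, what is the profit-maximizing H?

H* = 16

With K = 9, MP_H = (3/4)·12·H^(-1/4)·9^(1/2) = 27·H^(-1/4).
Profit maximization for a price taker requires P·MP_H = w: 14·27·H^(-1/4) = 189.
So H^(-1/4) = 0.5, which gives H = 16.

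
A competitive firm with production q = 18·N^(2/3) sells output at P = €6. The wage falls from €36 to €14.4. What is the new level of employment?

N* = 125

From P·MP_N = w with MP_N = 12·N^(-1/3), the labor demand is N(w) = (72/w)^(3).
At w = 36: N = 8. At w = 14.4: N = 125.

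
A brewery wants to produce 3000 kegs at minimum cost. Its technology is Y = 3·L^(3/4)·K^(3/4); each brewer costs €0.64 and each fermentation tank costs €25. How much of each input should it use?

L* = 625, K* = 16

Cost minimization requires the marginal rate of technical substitution to equal the input-price ratio: MP_L/MP_K = w/r.
Here MP_L/MP_K = (3/4)·(K/L)/(3/4) = (K/L). Setting this equal to 0.64/25 = 0.0256 gives K = 0.0256L.
Substituting into Y = 3000: 3·L^(3/4)·(0.0256L)^(3/4) = 3000.
Solving, L = 625 and K = 16.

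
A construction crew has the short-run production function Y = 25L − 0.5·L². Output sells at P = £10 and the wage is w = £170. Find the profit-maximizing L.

L* = 8

The marginal product of L is MP_L = 25 − L.
A price-taking firm hires until the value of the marginal product equals the wage: P·MP_L = w, so 10·(25 − L) = 170.
Then 25 − L = 17, giving L = 8.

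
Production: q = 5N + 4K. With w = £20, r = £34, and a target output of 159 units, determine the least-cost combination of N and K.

N* = 31.8, K* = 0

The inputs are perfect substitutes, so the firm uses whichever has the lower cost per unit of output.
Cost per unit of output via N is w/5 = 4; via K it is r/4 = 8.5. N is cheaper.
Producing q = 159 with N alone: N = 31.8, K = 0.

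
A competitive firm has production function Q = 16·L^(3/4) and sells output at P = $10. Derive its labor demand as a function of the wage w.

L(w) = (120/w)^(4)

MP_L = (3/4)·16·L^(-1/4) = 12·L^(-1/4).
Setting P·MP_L = w: 120·L^(-1/4) = w.
Solving for L: L^(-1/4) = w/120, so L = (120/w)^(4).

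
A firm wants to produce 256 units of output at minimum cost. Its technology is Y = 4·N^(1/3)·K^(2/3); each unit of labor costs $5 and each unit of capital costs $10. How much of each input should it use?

Cost minimization requires the marginal rate of technical substitution to equal the input-price ratio: MP_N/MP_K = w/r.
Here MP_N/MP_K = (1/3)·(K/N)/(2/3) = 0.5·(K/N). Setting this equal to 5/10 = 0.5 gives K = N.
Substituting into Y = 256: 4·N^(1/3)·(N)^(2/3) = 256.
Solving, N = 64 and K = 64.

N* = 64, K* = 64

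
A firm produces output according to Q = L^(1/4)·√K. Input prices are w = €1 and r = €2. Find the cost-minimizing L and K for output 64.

Cost minimization requires the marginal rate of technical substitution to equal the input-price ratio: MP_L/MP_K = w/r.
Here MP_L/MP_K = (1/4)·(K/L)/(1/2) = 0.5·(K/L). Setting this equal to 1/2 = 0.5 gives K = L.
Substituting into Q = 64: L^(1/4)·(L)^(1/2) = 64.
Solving, L = 256 and K = 256.

L* = 256, K* = 256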